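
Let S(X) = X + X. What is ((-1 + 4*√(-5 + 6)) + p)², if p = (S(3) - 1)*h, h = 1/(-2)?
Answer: ¼ ≈ 0.25000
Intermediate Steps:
h = -½ (h = 1*(-½) = -½ ≈ -0.50000)
S(X) = 2*X
p = -5/2 (p = (2*3 - 1)*(-½) = (6 - 1)*(-½) = 5*(-½) = -5/2 ≈ -2.5000)
((-1 + 4*√(-5 + 6)) + p)² = ((-1 + 4*√(-5 + 6)) - 5/2)² = ((-1 + 4*√1) - 5/2)² = ((-1 + 4*1) - 5/2)² = ((-1 + 4) - 5/2)² = (3 - 5/2)² = (½)² = ¼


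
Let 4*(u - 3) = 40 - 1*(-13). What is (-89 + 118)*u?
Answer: 1885/4 ≈ 471.25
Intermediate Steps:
u = 65/4 (u = 3 + (40 - 1*(-13))/4 = 3 + (40 + 13)/4 = 3 + (¼)*53 = 3 + 53/4 = 65/4 ≈ 16.250)
(-89 + 118)*u = (-89 + 118)*(65/4) = 29*(65/4) = 1885/4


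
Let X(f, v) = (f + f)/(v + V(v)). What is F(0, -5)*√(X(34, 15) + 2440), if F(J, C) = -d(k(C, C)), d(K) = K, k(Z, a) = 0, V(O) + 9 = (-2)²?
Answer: 0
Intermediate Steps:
V(O) = -5 (V(O) = -9 + (-2)² = -9 + 4 = -5)
X(f, v) = 2*f/(-5 + v) (X(f, v) = (f + f)/(v - 5) = (2*f)/(-5 + v) = 2*f/(-5 + v))
F(J, C) = 0 (F(J, C) = -1*0 = 0)
F(0, -5)*√(X(34, 15) + 2440) = 0*√(2*34/(-5 + 15) + 2440) = 0*√(2*34/10 + 2440) = 0*√(2*34*(⅒) + 2440) = 0*√(34/5 + 2440) = 0*√(12234/5) = 0*(√61170/5) = 0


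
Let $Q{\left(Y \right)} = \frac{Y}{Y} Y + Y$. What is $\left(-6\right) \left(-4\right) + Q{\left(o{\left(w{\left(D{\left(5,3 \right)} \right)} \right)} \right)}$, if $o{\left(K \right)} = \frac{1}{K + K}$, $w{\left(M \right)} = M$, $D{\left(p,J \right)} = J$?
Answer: $\frac{73}{3} \approx 24.333$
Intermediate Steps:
$o{\left(K \right)} = \frac{1}{2 K}$
$Q{\left(Y \right)} = 2 Y$ ($Q{\left(Y \right)} = 1 Y + Y = Y + Y = 2 Y$)
$\left(-6\right) \left(-4\right) + Q{\left(o{\left(w{\left(D{\left(5,3 \right)} \right)} \right)} \right)} = \left(-6\right) \left(-4\right) + 2 \frac{1}{2 \cdot 3} = 24 + 2 \cdot \frac{1}{2} \cdot \frac{1}{3} = 24 + 2 \cdot \frac{1}{6} = 24 + \frac{1}{3} = \frac{73}{3}$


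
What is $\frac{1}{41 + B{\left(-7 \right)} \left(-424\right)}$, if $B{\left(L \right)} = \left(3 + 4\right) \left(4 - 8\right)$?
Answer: $\frac{1}{11913} \approx 8.3942 \cdot 10^{-5}$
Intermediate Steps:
$B{\left(L \right)} = -28$ ($B{\left(L \right)} = 7 \left(-4\right) = -28$)
$\frac{1}{41 + B{\left(-7 \right)} \left(-424\right)} = \frac{1}{41 - -11872} = \frac{1}{41 + 11872} = \frac{1}{11913}$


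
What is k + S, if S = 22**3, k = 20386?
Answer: 31034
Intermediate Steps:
S = 10648
k + S = 20386 + 10648 = 31034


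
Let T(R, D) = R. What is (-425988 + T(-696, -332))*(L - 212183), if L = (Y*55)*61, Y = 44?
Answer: 27547999092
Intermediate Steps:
L = 147620 (L = (44*55)*61 = 2420*61 = 147620)
(-425988 + T(-696, -332))*(L - 212183) = (-425988 - 696)*(147620 - 212183) = -426684*(-64563) = 27547999092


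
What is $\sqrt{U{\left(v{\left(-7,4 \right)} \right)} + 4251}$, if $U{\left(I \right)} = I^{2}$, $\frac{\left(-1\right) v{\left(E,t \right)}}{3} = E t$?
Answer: $\sqrt{11307} \approx 106.33$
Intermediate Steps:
$v{\left(E,t \right)} = - 3 E t$
$\sqrt{U{\left(v{\left(-7,4 \right)} \right)} + 4251} = \sqrt{\left(\left(-3\right) \left(-7\right) 4\right)^{2} + 4251} = \sqrt{84^{2} + 4251} = \sqrt{7056 + 4251} = \sqrt{11307}$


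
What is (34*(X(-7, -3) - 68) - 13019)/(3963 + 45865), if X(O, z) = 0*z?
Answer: -15331/49828 ≈ -0.30768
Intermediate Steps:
X(O, z) = 0
(34*(X(-7, -3) - 68) - 13019)/(3963 + 45865) = (34*(0 - 68) - 13019)/(3963 + 45865) = (34*(-68) - 13019)/49828 = (-2312 - 13019)*(1/49828) = -15331*1/49828 = -15331/49828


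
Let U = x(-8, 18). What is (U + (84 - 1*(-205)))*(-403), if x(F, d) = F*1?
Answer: -113243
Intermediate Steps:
x(F, d) = F
U = -8
(U + (84 - 1*(-205)))*(-403) = (-8 + (84 - 1*(-205)))*(-403) = (-8 + (84 + 205))*(-403) = (-8 + 289)*(-403) = 281*(-403) = -113243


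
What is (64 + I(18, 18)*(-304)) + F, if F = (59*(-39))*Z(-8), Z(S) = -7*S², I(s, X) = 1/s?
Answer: 9278056/9 ≈ 1.0309e+6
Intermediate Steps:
F = 1030848 (F = (59*(-39))*(-7*(-8)²) = -(-16107)*64 = -2301*(-448) = 1030848)
(64 + I(18, 18)*(-304)) + F = (64 - 304/18) + 1030848 = (64 + (1/18)*(-304)) + 1030848 = (64 - 152/9) + 1030848 = 424/9 + 1030848 = 9278056/9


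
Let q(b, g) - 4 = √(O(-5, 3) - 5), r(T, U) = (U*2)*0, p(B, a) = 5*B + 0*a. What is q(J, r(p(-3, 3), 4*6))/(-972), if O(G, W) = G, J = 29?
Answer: -1/243 - I*√10/972 ≈ -0.0041152 - 0.0032534*I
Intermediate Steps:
p(B, a) = 5*B (p(B, a) = 5*B + 0 = 5*B)
r(T, U) = 0 (r(T, U) = (2*U)*0 = 0)
q(b, g) = 4 + I*√10 (q(b, g) = 4 + √(-5 - 5) = 4 + √(-10) = 4 + I*√10)
q(J, r(p(-3, 3), 4*6))/(-972) = (4 + I*√10)/(-972) = (4 + I*√10)*(-1/972) = -1/243 - I*√10/972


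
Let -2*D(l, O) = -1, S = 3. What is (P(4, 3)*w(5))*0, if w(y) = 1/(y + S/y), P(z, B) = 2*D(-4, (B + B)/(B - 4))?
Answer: 0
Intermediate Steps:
D(l, O) = ½ (D(l, O) = -½*(-1) = ½)
P(z, B) = 1 (P(z, B) = 2*(½) = 1)
w(y) = 1/(y + 3/y)
(P(4, 3)*w(5))*0 = (1*(5/(3 + 5²)))*0 = (1*(5/(3 + 25)))*0 = (1*(5/28))*0 = (5/28)*0 = 0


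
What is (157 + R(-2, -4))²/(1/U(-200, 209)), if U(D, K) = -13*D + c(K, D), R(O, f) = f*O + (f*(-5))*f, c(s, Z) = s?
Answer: 20295025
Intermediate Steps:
R(O, f) = -5*f² + O*f (R(O, f) = O*f + (-5*f)*f = O*f - 5*f² = -5*f² + O*f)
U(D, K) = K - 13*D (U(D, K) = -13*D + K = K - 13*D)
(157 + R(-2, -4))²/(1/U(-200, 209)) = (157 - 4*(-2 - 5*(-4)))²/(1/(209 - 13*(-200))) = (157 - 4*(-2 + 20))²/(1/(209 + 2600)) = (157 - 4*18)²/(1/2809) = (157 - 72)²/(1/2809) = 85²*2809 = 7225*2809 = 20295025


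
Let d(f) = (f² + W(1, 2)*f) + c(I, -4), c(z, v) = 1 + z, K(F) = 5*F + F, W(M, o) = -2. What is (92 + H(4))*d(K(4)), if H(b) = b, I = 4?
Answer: 51168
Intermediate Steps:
K(F) = 6*F
d(f) = 5 + f² - 2*f (d(f) = (f² - 2*f) + (1 + 4) = (f² - 2*f) + 5 = 5 + f² - 2*f)
(92 + H(4))*d(K(4)) = (92 + 4)*(5 + (6*4)² - 12*4) = 96*(5 + 24² - 2*24) = 96*(5 + 576 - 48) = 96*533 = 51168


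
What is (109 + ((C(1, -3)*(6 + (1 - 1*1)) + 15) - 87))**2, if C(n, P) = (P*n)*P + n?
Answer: 9409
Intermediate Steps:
C(n, P) = n + n*P**2 (C(n, P) = n*P**2 + n = n + n*P**2)
(109 + ((C(1, -3)*(6 + (1 - 1*1)) + 15) - 87))**2 = (109 + (((1*(1 + (-3)**2))*(6 + (1 - 1*1)) + 15) - 87))**2 = (109 + (((1*(1 + 9))*(6 + (1 - 1)) + 15) - 87))**2 = (109 + (((1*10)*(6 + 0) + 15) - 87))**2 = (109 + ((10*6 + 15) - 87))**2 = (109 + ((60 + 15) - 87))**2 = (109 + (75 - 87))**2 = (109 - 12)**2 = 97**2 = 9409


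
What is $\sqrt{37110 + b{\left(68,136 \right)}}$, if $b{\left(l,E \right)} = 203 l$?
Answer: $\sqrt{50914} \approx 225.64$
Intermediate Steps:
$\sqrt{37110 + b{\left(68,136 \right)}} = \sqrt{37110 + 203 \cdot 68} = \sqrt{37110 + 13804} = \sqrt{50914}$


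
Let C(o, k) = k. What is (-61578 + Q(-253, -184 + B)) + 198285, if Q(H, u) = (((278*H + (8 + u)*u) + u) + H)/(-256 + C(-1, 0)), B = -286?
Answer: 34850909/256 ≈ 1.3614e+5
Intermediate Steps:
Q(H, u) = -279*H/256 - u/256 - u*(8 + u)/256 (Q(H, u) = (((278*H + (8 + u)*u) + u) + H)/(-256 + 0) = (((278*H + u*(8 + u)) + u) + H)/(-256) = ((u + 278*H + u*(8 + u)) + H)*(-1/256) = (u + 279*H + u*(8 + u))*(-1/256) = -279*H/256 - u/256 - u*(8 + u)/256)
(-61578 + Q(-253, -184 + B)) + 198285 = (-61578 + (-279/256*(-253) - 9*(-184 - 286)/256 - (-184 - 286)**2/256)) + 198285 = (-61578 + (70587/256 - 9/256*(-470) - 1/256*(-470)**2)) + 198285 = (-61578 + (70587/256 + 2115/128 - 1/256*220900)) + 198285 = (-61578 + (70587/256 + 2115/128 - 55225/64)) + 198285 = (-61578 - 146083/256) + 198285 = -15910051/256 + 198285 = 34850909/256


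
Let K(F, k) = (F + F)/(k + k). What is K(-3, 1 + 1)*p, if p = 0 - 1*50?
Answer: 75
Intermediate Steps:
p = -50 (p = 0 - 50 = -50)
K(F, k) = F/k (K(F, k) = (2*F)/((2*k)) = (2*F)*(1/(2*k)) = F/k)
K(-3, 1 + 1)*p = -3/(1 + 1)*(-50) = -3/2*(-50) = 75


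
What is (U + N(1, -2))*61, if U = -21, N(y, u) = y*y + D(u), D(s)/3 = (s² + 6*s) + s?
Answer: -3050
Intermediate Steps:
D(s) = 3*s² + 21*s (D(s) = 3*((s² + 6*s) + s) = 3*(s² + 7*s) = 3*s² + 21*s)
N(y, u) = y² + 3*u*(7 + u) (N(y, u) = y*y + 3*u*(7 + u) = y² + 3*u*(7 + u))
(U + N(1, -2))*61 = (-21 + (1² + 3*(-2)*(7 - 2)))*61 = (-21 + (1 + 3*(-2)*5))*61 = (-21 + (1 - 30))*61 = (-21 - 29)*61 = -50*61 = -3050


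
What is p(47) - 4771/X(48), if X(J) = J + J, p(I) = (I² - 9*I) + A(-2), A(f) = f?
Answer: 166493/96 ≈ 1734.3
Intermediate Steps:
p(I) = -2 + I² - 9*I (p(I) = (I² - 9*I) - 2 = -2 + I² - 9*I)
X(J) = 2*J
p(47) - 4771/X(48) = (-2 + 47² - 9*47) - 4771/(2*48) = (-2 + 2209 - 423) - 4771/96 = 1784 - 4771/96 = 166493/96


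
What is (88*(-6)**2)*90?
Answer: 285120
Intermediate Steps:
(88*(-6)**2)*90 = (88*36)*90 = 3168*90 = 285120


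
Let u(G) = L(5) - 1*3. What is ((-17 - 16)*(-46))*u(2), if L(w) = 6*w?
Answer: 40986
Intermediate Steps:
u(G) = 27 (u(G) = 6*5 - 1*3 = 30 - 3 = 27)
((-17 - 16)*(-46))*u(2) = ((-17 - 16)*(-46))*27 = -33*(-46)*27 = 1518*27 = 40986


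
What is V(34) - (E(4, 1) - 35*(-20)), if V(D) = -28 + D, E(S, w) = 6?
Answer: -700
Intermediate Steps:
V(34) - (E(4, 1) - 35*(-20)) = (-28 + 34) - (6 - 35*(-20)) = 6 - (6 + 700) = 6 - 1*706 = 6 - 706 = -700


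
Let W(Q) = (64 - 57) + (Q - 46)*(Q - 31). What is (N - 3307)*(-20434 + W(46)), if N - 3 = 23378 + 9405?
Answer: -602167533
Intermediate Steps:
W(Q) = 7 + (-46 + Q)*(-31 + Q)
N = 32786 (N = 3 + (23378 + 9405) = 3 + 32783 = 32786)
(N - 3307)*(-20434 + W(46)) = (32786 - 3307)*(-20434 + (1433 + 46² - 77*46)) = 29479*(-20434 + (1433 + 2116 - 3542)) = 29479*(-20434 + 7) = 29479*(-20427) = -602167533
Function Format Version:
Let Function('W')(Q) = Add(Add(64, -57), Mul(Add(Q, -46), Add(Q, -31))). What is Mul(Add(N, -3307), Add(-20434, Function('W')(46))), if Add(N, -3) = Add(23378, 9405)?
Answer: -602167533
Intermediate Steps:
Function('W')(Q) = Add(7, Mul(Add(-46, Q), Add(-31, Q)))
N = 32786 (N = Add(3, Add(23378, 9405)) = Add(3, 32783) = 32786)
Mul(Add(N, -3307), Add(-20434, Function('W')(46))) = Mul(Add(32786, -3307), Add(-20434, Add(1433, Pow(46, 2), Mul(-77, 46)))) = Mul(29479, Add(-20434, Add(1433, 2116, -3542))) = Mul(29479, Add(-20434, 7)) = Mul(29479, -20427) = -602167533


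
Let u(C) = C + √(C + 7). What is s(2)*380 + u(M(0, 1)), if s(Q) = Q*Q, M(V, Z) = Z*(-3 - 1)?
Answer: 1516 + √3 ≈ 1517.7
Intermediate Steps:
M(V, Z) = -4*Z (M(V, Z) = Z*(-4) = -4*Z)
u(C) = C + √(7 + C)
s(Q) = Q²
s(2)*380 + u(M(0, 1)) = 2²*380 + (-4*1 + √(7 - 4*1)) = 4*380 + (-4 + √(7 - 4)) = 1520 + (-4 + √3) = 1516 + √3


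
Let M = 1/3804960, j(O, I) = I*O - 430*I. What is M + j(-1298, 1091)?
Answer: -7173293230079/3804960 ≈ -1.8852e+6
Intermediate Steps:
j(O, I) = -430*I + I*O
M = 1/3804960 ≈ 2.6281e-7
M + j(-1298, 1091) = 1/3804960 + 1091*(-430 - 1298) = 1/3804960 + 1091*(-1728) = 1/3804960 - 1885248 = -7173293230079/3804960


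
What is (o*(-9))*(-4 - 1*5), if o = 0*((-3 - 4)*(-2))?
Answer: 0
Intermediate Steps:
o = 0 (o = 0*(-7*(-2)) = 0*14 = 0)
(o*(-9))*(-4 - 1*5) = (0*(-9))*(-4 - 1*5) = 0*(-4 - 5) = 0*(-9) = 0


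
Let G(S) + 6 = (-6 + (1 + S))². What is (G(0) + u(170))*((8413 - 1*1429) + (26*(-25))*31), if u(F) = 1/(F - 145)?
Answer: -6267016/25 ≈ -2.5068e+5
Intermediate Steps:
G(S) = -6 + (-5 + S)² (G(S) = -6 + (-6 + (1 + S))² = -6 + (-5 + S)²)
u(F) = 1/(-145 + F)
(G(0) + u(170))*((8413 - 1*1429) + (26*(-25))*31) = ((-6 + (-5 + 0)²) + 1/(-145 + 170))*((8413 - 1*1429) + (26*(-25))*31) = ((-6 + (-5)²) + 1/25)*((8413 - 1429) - 650*31) = ((-6 + 25) + 1/25)*(6984 - 20150) = (19 + 1/25)*(-13166) = (476/25)*(-13166) = -6267016/25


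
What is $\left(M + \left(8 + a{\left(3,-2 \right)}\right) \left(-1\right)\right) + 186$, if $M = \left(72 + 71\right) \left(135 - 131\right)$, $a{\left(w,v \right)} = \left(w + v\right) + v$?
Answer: $751$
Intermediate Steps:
$a{\left(w,v \right)} = w + 2 v$ ($a{\left(w,v \right)} = \left(v + w\right) + v = w + 2 v$)
$M = 572$ ($M = 143 \cdot 4 = 572$)
$\left(M + \left(8 + a{\left(3,-2 \right)}\right) \left(-1\right)\right) + 186 = \left(572 + \left(8 + \left(3 + 2 \left(-2\right)\right)\right) \left(-1\right)\right) + 186 = \left(572 + \left(8 + \left(3 - 4\right)\right) \left(-1\right)\right) + 186 = \left(572 + \left(8 - 1\right) \left(-1\right)\right) + 186 = \left(572 + 7 \left(-1\right)\right) + 186 = \left(572 - 7\right) + 186 = 565 + 186 = 751$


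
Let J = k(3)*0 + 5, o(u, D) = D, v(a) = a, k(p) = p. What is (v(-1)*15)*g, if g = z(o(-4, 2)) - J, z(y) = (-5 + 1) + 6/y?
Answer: 90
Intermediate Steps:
z(y) = -4 + 6/y
J = 5 (J = 3*0 + 5 = 0 + 5 = 5)
g = -6 (g = (-4 + 6/2) - 1*5 = (-4 + 6*(½)) - 5 = (-4 + 3) - 5 = -1 - 5 = -6)
(v(-1)*15)*g = -1*15*(-6) = -15*(-6) = 90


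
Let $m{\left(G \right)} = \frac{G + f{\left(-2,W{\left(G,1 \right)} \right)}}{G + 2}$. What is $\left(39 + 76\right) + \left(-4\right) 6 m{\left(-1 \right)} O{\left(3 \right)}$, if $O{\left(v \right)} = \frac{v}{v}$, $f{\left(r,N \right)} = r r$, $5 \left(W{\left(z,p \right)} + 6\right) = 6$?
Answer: $43$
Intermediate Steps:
$W{\left(z,p \right)} = - \frac{24}{5}$ ($W{\left(z,p \right)} = -6 + \frac{1}{5} \cdot 6 = -6 + \frac{6}{5} = - \frac{24}{5}$)
$f{\left(r,N \right)} = r^{2}$
$O{\left(v \right)} = 1$
$m{\left(G \right)} = \frac{4 + G}{2 + G}$ ($m{\left(G \right)} = \frac{G + \left(-2\right)^{2}}{G + 2} = \frac{G + 4}{2 + G} = \frac{4 + G}{2 + G}$)
$\left(39 + 76\right) + \left(-4\right) 6 m{\left(-1 \right)} O{\left(3 \right)} = \left(39 + 76\right) + \left(-4\right) 6 \frac{4 - 1}{2 - 1} \cdot 1 = 115 + - 24 \cdot 1^{-1} \cdot 3 \cdot 1 = 115 + - 24 \cdot 1 \cdot 3 \cdot 1 = 115 + \left(-24\right) 3 \cdot 1 = 115 - 72 = 43$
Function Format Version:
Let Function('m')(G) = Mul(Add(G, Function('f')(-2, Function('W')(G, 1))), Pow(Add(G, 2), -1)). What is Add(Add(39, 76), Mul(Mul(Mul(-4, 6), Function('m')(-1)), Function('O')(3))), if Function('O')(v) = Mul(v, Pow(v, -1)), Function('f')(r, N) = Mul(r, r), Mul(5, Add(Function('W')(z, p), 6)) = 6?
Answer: 43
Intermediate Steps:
Function('W')(z, p) = Rational(-24, 5) (Function('W')(z, p) = Add(-6, Mul(Rational(1, 5), 6)) = Add(-6, Rational(6, 5)) = Rational(-24, 5))
Function('f')(r, N) = Pow(r, 2)
Function('O')(v) = 1
Function('m')(G) = Mul(Pow(Add(2, G), -1), Add(4, G)) (Function('m')(G) = Mul(Add(G, Pow(-2, 2)), Pow(Add(G, 2), -1)) = Mul(Add(G, 4), Pow(Add(2, G), -1)) = Mul(Add(4, G), Pow(Add(2, G), -1)) = Mul(Pow(Add(2, G), -1), Add(4, G)))
Add(Add(39, 76), Mul(Mul(Mul(-4, 6), Function('m')(-1)), Function('O')(3))) = Add(Add(39, 76), Mul(Mul(Mul(-4, 6), Mul(Pow(Add(2, -1), -1), Add(4, -1))), 1)) = Add(115, Mul(Mul(-24, Mul(Pow(1, -1), 3)), 1)) = Add(115, Mul(Mul(-24, Mul(1, 3)), 1)) = Add(115, Mul(Mul(-24, 3), 1)) = Add(115, Mul(-72, 1)) = Add(115, -72) = 43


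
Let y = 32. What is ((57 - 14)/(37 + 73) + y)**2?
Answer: 12694969/12100 ≈ 1049.2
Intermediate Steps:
((57 - 14)/(37 + 73) + y)**2 = ((57 - 14)/(37 + 73) + 32)**2 = (43/110 + 32)**2 = (3563/110)**2 = 12694969/12100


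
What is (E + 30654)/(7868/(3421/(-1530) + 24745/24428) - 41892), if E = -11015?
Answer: -448833024991/1104439468308 ≈ -0.40639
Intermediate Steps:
(E + 30654)/(7868/(3421/(-1530) + 24745/24428) - 41892) = (-11015 + 30654)/(7868/(3421/(-1530) + 24745/24428) - 41892) = 19639/(7868/(3421*(-1/1530) + 24745*(1/24428)) - 41892) = 19639/(7868/(-3421/1530 + 24745/24428) - 41892) = 19639/(7868/(-22854169/18687420) - 41892) = 19639/(7868*(-18687420/22854169) - 41892) = 19639/(-147032620560/22854169 - 41892) = 19639/(-1104439468308/22854169) = 19639*(-22854169/1104439468308) = -448833024991/1104439468308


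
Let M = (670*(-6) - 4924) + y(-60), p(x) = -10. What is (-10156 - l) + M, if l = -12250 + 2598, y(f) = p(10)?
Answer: -9458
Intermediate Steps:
y(f) = -10
l = -9652
M = -8954 (M = (670*(-6) - 4924) - 10 = (-4020 - 4924) - 10 = -8944 - 10 = -8954)
(-10156 - l) + M = (-10156 - 1*(-9652)) - 8954 = (-10156 + 9652) - 8954 = -504 - 8954 = -9458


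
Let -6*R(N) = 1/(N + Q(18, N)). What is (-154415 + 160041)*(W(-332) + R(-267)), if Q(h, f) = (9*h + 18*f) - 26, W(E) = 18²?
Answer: 26997849077/14811 ≈ 1.8228e+6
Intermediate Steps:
W(E) = 324
Q(h, f) = -26 + 9*h + 18*f
R(N) = -1/(6*(136 + 19*N)) (R(N) = -1/(6*(N + (-26 + 9*18 + 18*N))) = -1/(6*(N + (-26 + 162 + 18*N))) = -1/(6*(N + (136 + 18*N))) = -1/(6*(136 + 19*N)))
(-154415 + 160041)*(W(-332) + R(-267)) = (-154415 + 160041)*(324 - 1/(816 + 114*(-267))) = 5626*(324 - 1/(816 - 30438)) = 5626*(324 - 1/(-29622)) = 5626*(324 - 1*(-1/29622)) = 5626*(324 + 1/29622) = 5626*(9597529/29622) = 26997849077/14811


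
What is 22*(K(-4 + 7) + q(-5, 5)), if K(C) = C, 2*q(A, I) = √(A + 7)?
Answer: 66 + 11*√2 ≈ 81.556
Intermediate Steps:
q(A, I) = √(7 + A)/2 (q(A, I) = √(A + 7)/2 = √(7 + A)/2)
22*(K(-4 + 7) + q(-5, 5)) = 22*((-4 + 7) + √(7 - 5)/2) = 22*(3 + √2/2) = 66 + 11*√2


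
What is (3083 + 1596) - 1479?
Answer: 3200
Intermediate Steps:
(3083 + 1596) - 1479 = 4679 - 1479 = 3200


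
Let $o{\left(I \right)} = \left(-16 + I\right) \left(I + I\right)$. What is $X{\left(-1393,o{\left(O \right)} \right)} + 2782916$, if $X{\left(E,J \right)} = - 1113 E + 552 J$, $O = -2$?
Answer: $4373069$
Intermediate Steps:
$o{\left(I \right)} = 2 I \left(-16 + I\right)$ ($o{\left(I \right)} = \left(-16 + I\right) 2 I = 2 I \left(-16 + I\right)$)
$X{\left(-1393,o{\left(O \right)} \right)} + 2782916 = \left(\left(-1113\right) \left(-1393\right) + 552 \cdot 2 \left(-2\right) \left(-16 - 2\right)\right) + 2782916 = \left(1550409 + 552 \cdot 2 \left(-2\right) \left(-18\right)\right) + 2782916 = \left(1550409 + 552 \cdot 72\right) + 2782916 = \left(1550409 + 39744\right) + 2782916 = 1590153 + 2782916 = 4373069$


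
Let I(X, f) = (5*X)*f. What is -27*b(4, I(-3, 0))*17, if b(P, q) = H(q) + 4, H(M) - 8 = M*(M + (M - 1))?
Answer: -5508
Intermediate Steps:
H(M) = 8 + M*(-1 + 2*M) (H(M) = 8 + M*(M + (M - 1)) = 8 + M*(M + (-1 + M)) = 8 + M*(-1 + 2*M))
I(X, f) = 5*X*f
b(P, q) = 12 - q + 2*q**2 (b(P, q) = (8 - q + 2*q**2) + 4 = 12 - q + 2*q**2)
-27*b(4, I(-3, 0))*17 = -27*(12 - 5*(-3)*0 + 2*(5*(-3)*0)**2)*17 = -27*(12 - 1*0 + 2*0**2)*17 = -27*(12 + 0 + 2*0)*17 = -27*(12 + 0 + 0)*17 = -27*12*17 = -324*17 = -5508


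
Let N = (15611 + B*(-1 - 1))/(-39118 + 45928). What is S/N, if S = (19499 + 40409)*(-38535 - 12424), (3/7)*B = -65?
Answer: -62369761701960/47743 ≈ -1.3064e+9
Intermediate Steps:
B = -455/3 (B = (7/3)*(-65) = -455/3 ≈ -151.67)
N = 47743/20430 (N = (15611 - 455*(-1 - 1)/3)/(-39118 + 45928) = (15611 - 455/3*(-2))/6810 = (15611 + 910/3)*(1/6810) = (47743/3)*(1/6810) = 47743/20430 ≈ 2.3369)
S = -3052851772 (S = 59908*(-50959) = -3052851772)
S/N = -3052851772/47743/20430 = -3052851772*20430/47743 = -62369761701960/47743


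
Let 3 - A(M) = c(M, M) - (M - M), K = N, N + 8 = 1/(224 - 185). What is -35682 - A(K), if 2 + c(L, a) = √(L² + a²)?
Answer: -35687 + 311*√2/39 ≈ -35676.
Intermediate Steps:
c(L, a) = -2 + √(L² + a²)
N = -311/39 (N = -8 + 1/(224 - 185) = -8 + 1/39 = -311/39 ≈ -7.9744)
K = -311/39 ≈ -7.9744
A(M) = 5 - √2*√(M²) (A(M) = 3 - ((-2 + √(M² + M²)) - (M - M)) = 3 - ((-2 + √(2*M²)) - 1*0) = 3 - ((-2 + √2*√(M²)) + 0) = 3 - (-2 + √2*√(M²)) = 3 + (2 - √2*√(M²)) = 5 - √2*√(M²))
-35682 - A(K) = -35682 - (5 - √2*√((-311/39)²)) = -35682 - (5 - √2*√(96721/1521)) = -35682 - (5 - 1*√2*311/39) = -35682 - (5 - 311*√2/39) = -35682 + (-5 + 311*√2/39) = -35687 + 311*√2/39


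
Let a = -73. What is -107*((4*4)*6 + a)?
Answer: -2461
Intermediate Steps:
-107*((4*4)*6 + a) = -107*((4*4)*6 - 73) = -107*(16*6 - 73) = -107*(96 - 73) = -107*23 = -2461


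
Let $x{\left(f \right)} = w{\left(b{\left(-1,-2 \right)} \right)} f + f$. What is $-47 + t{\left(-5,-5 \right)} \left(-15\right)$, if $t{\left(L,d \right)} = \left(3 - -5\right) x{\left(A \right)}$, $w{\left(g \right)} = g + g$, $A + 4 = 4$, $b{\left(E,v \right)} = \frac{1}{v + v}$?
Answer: $-47$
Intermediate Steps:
$b{\left(E,v \right)} = \frac{1}{2 v}$
$A = 0$ ($A = -4 + 4 = 0$)
$w{\left(g \right)} = 2 g$
$x{\left(f \right)} = \frac{f}{2}$ ($x{\left(f \right)} = 2 \frac{1}{2 \left(-2\right)} f + f = 2 \cdot \frac{1}{2} \left(- \frac{1}{2}\right) f + f = 2 \left(- \frac{1}{4}\right) f + f = - \frac{f}{2} + f = \frac{f}{2}$)
$t{\left(L,d \right)} = 0$ ($t{\left(L,d \right)} = \left(3 - -5\right) \frac{1}{2} \cdot 0 = \left(3 + 5\right) 0 = 8 \cdot 0 = 0$)
$-47 + t{\left(-5,-5 \right)} \left(-15\right) = -47 + 0 \left(-15\right) = -47 + 0 = -47$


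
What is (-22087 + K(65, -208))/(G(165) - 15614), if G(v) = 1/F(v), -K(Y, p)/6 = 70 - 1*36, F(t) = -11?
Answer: 245201/171755 ≈ 1.4276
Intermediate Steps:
K(Y, p) = -204 (K(Y, p) = -6*(70 - 1*36) = -6*(70 - 36) = -6*34 = -204)
G(v) = -1/11 (G(v) = 1/(-11) = -1/11)
(-22087 + K(65, -208))/(G(165) - 15614) = (-22087 - 204)/(-1/11 - 15614) = -22291/(-171755/11) = -22291*(-11/171755) = 245201/171755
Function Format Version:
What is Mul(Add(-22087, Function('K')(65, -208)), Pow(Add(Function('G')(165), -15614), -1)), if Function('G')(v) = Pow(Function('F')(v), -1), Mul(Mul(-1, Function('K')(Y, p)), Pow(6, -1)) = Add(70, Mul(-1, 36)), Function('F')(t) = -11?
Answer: Rational(245201, 171755) ≈ 1.4276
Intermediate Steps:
Function('K')(Y, p) = -204 (Function('K')(Y, p) = Mul(-6, Add(70, Mul(-1, 36))) = Mul(-6, Add(70, -36)) = Mul(-6, 34) = -204)
Function('G')(v) = Rational(-1, 11) (Function('G')(v) = Pow(-11, -1) = Rational(-1, 11))
Mul(Add(-22087, Function('K')(65, -208)), Pow(Add(Function('G')(165), -15614), -1)) = Mul(Add(-22087, -204), Pow(Add(Rational(-1, 11), -15614), -1)) = Mul(-22291, Pow(Rational(-171755, 11), -1)) = Mul(-22291, Rational(-11, 171755)) = Rational(245201, 171755)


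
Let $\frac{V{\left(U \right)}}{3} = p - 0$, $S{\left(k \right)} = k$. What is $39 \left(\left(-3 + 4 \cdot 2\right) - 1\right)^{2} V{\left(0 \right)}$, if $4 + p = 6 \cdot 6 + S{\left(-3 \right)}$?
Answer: $54288$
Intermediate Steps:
$p = 29$ ($p = -4 + \left(6 \cdot 6 - 3\right) = -4 + \left(36 - 3\right) = -4 + 33 = 29$)
$V{\left(U \right)} = 87$ ($V{\left(U \right)} = 3 \left(29 - 0\right) = 3 \left(29 + 0\right) = 3 \cdot 29 = 87$)
$39 \left(\left(-3 + 4 \cdot 2\right) - 1\right)^{2} V{\left(0 \right)} = 39 \left(\left(-3 + 4 \cdot 2\right) - 1\right)^{2} \cdot 87 = 39 \left(\left(-3 + 8\right) - 1\right)^{2} \cdot 87 = 39 \left(5 - 1\right)^{2} \cdot 87 = 39 \cdot 4^{2} \cdot 87 = 39 \cdot 16 \cdot 87 = 624 \cdot 87 = 54288$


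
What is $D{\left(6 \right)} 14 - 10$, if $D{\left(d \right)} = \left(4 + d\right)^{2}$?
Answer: $1390$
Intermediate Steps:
$D{\left(6 \right)} 14 - 10 = \left(4 + 6\right)^{2} \cdot 14 - 10 = 10^{2} \cdot 14 - 10 = 100 \cdot 14 - 10 = 1400 - 10 = 1390$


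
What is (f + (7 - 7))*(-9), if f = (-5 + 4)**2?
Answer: -9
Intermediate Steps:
f = 1 (f = (-1)**2 = 1)
(f + (7 - 7))*(-9) = (1 + (7 - 7))*(-9) = (1 + 0)*(-9) = 1*(-9) = -9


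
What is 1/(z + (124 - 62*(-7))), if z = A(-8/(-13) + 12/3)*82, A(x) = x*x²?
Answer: 2197/18937926 ≈ 0.00011601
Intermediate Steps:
A(x) = x³
z = 17712000/2197 (z = (-8/(-13) + 12/3)³*82 = (-8*(-1/13) + 12*(⅓))³*82 = (8/13 + 4)³*82 = (60/13)³*82 = (216000/2197)*82 = 17712000/2197 ≈ 8061.9)
1/(z + (124 - 62*(-7))) = 1/(17712000/2197 + (124 - 62*(-7))) = 1/(17712000/2197 + (124 + 434)) = 1/(17712000/2197 + 558) = 1/(18937926/2197) = 2197/18937926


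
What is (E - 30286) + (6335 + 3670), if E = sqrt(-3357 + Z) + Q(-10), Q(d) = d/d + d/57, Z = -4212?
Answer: -1155970/57 + 87*I ≈ -20280.0 + 87.0*I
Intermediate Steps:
Q(d) = 1 + d/57 (Q(d) = 1 + d*(1/57) = 1 + d/57)
E = 47/57 + 87*I (E = sqrt(-3357 - 4212) + (1 + (1/57)*(-10)) = sqrt(-7569) + (1 - 10/57) = 87*I + 47/57 = 47/57 + 87*I ≈ 0.82456 + 87.0*I)
(E - 30286) + (6335 + 3670) = ((47/57 + 87*I) - 30286) + (6335 + 3670) = (-1726255/57 + 87*I) + 10005 = -1155970/57 + 87*I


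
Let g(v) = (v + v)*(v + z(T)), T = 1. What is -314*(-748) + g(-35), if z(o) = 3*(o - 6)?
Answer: 238372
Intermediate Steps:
z(o) = -18 + 3*o (z(o) = 3*(-6 + o) = -18 + 3*o)
g(v) = 2*v*(-15 + v) (g(v) = (v + v)*(v + (-18 + 3*1)) = (2*v)*(v + (-18 + 3)) = (2*v)*(v - 15) = (2*v)*(-15 + v) = 2*v*(-15 + v))
-314*(-748) + g(-35) = -314*(-748) + 2*(-35)*(-15 - 35) = 234872 + 2*(-35)*(-50) = 234872 + 3500 = 238372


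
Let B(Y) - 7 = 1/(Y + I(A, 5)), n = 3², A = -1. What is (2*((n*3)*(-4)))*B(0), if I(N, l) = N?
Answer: -1296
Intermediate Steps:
n = 9
B(Y) = 7 + 1/(-1 + Y) (B(Y) = 7 + 1/(Y - 1) = 7 + 1/(-1 + Y))
(2*((n*3)*(-4)))*B(0) = (2*((9*3)*(-4)))*((-6 + 7*0)/(-1 + 0)) = (2*(27*(-4)))*((-6 + 0)/(-1)) = (2*(-108))*(-1*(-6)) = -216*6 = -1296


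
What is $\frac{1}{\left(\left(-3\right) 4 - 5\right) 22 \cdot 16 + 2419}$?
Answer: $- \frac{1}{3565} \approx -0.00028051$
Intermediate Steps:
$\frac{1}{\left(\left(-3\right) 4 - 5\right) 22 \cdot 16 + 2419} = \frac{1}{\left(-12 - 5\right) 22 \cdot 16 + 2419} = \frac{1}{\left(-17\right) 22 \cdot 16 + 2419} = \frac{1}{\left(-374\right) 16 + 2419} = \frac{1}{-5984 + 2419} = \frac{1}{-3565} = - \frac{1}{3565}$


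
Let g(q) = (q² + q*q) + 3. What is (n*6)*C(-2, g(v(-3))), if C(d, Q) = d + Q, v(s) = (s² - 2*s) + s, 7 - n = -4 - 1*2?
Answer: 22542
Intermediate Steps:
n = 13 (n = 7 - (-4 - 1*2) = 7 - (-4 - 2) = 7 - 1*(-6) = 7 + 6 = 13)
v(s) = s² - s
g(q) = 3 + 2*q² (g(q) = (q² + q²) + 3 = 2*q² + 3 = 3 + 2*q²)
C(d, Q) = Q + d
(n*6)*C(-2, g(v(-3))) = (13*6)*((3 + 2*(-3*(-1 - 3))²) - 2) = 78*((3 + 2*(-3*(-4))²) - 2) = 78*((3 + 2*12²) - 2) = 78*((3 + 2*144) - 2) = 78*((3 + 288) - 2) = 78*(291 - 2) = 78*289 = 22542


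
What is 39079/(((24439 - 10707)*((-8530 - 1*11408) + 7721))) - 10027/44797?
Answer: -1683918685751/7515316919668 ≈ -0.22406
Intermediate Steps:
39079/(((24439 - 10707)*((-8530 - 1*11408) + 7721))) - 10027/44797 = 39079/((13732*((-8530 - 11408) + 7721))) - 10027*1/44797 = 39079/((13732*(-19938 + 7721))) - 10027/44797 = 39079/((13732*(-12217))) - 10027/44797 = 39079/(-167763844) - 10027/44797 = 39079*(-1/167763844) - 10027/44797 = -39079/167763844 - 10027/44797 = -1683918685751/7515316919668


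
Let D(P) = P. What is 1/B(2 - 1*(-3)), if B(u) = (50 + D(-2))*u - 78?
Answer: 1/162 ≈ 0.0061728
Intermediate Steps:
B(u) = -78 + 48*u (B(u) = (50 - 2)*u - 78 = 48*u - 78 = -78 + 48*u)
1/B(2 - 1*(-3)) = 1/(-78 + 48*(2 - 1*(-3))) = 1/(-78 + 48*(2 + 3)) = 1/(-78 + 48*5) = 1/(-78 + 240) = 1/162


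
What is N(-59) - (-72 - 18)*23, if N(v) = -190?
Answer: 1880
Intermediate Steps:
N(-59) - (-72 - 18)*23 = -190 - (-72 - 18)*23 = -190 - (-90)*23 = -190 - 1*(-2070) = -190 + 2070 = 1880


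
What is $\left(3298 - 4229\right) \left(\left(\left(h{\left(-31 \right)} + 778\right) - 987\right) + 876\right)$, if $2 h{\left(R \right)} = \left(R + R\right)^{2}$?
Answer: $-2410359$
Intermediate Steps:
$h{\left(R \right)} = 2 R^{2}$ ($h{\left(R \right)} = \frac{\left(R + R\right)^{2}}{2} = \frac{\left(2 R\right)^{2}}{2} = \frac{4 R^{2}}{2} = 2 R^{2}$)
$\left(3298 - 4229\right) \left(\left(\left(h{\left(-31 \right)} + 778\right) - 987\right) + 876\right) = \left(3298 - 4229\right) \left(\left(\left(2 \left(-31\right)^{2} + 778\right) - 987\right) + 876\right) = - 931 \left(\left(\left(2 \cdot 961 + 778\right) - 987\right) + 876\right) = - 931 \left(\left(\left(1922 + 778\right) - 987\right) + 876\right) = - 931 \left(\left(2700 - 987\right) + 876\right) = - 931 \left(1713 + 876\right) = \left(-931\right) 2589 = -2410359$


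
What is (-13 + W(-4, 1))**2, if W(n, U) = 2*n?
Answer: 441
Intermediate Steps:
(-13 + W(-4, 1))**2 = (-13 + 2*(-4))**2 = (-13 - 8)**2 = (-21)**2 = 441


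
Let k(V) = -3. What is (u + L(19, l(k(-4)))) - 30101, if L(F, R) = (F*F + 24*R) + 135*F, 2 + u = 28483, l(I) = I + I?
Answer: 1162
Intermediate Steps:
l(I) = 2*I
u = 28481 (u = -2 + 28483 = 28481)
L(F, R) = F**2 + 24*R + 135*F (L(F, R) = (F**2 + 24*R) + 135*F = F**2 + 24*R + 135*F)
(u + L(19, l(k(-4)))) - 30101 = (28481 + (19**2 + 24*(2*(-3)) + 135*19)) - 30101 = (28481 + (361 + 24*(-6) + 2565)) - 30101 = (28481 + (361 - 144 + 2565)) - 30101 = (28481 + 2782) - 30101 = 31263 - 30101 = 1162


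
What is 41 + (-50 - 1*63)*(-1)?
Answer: 154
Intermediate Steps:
41 + (-50 - 1*63)*(-1) = 41 + (-50 - 63)*(-1) = 41 - 113*(-1) = 41 + 113 = 154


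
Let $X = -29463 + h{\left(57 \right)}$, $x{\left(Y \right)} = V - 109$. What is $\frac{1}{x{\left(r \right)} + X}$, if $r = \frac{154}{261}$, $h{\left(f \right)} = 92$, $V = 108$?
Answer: $- \frac{1}{29372} \approx -3.4046 \cdot 10^{-5}$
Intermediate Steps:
$r = \frac{154}{261}$ ($r = 154 \cdot \frac{1}{261} = \frac{154}{261} \approx 0.59004$)
$x{\left(Y \right)} = -1$ ($x{\left(Y \right)} = 108 - 109 = -1$)
$X = -29371$ ($X = -29463 + 92 = -29371$)
$\frac{1}{x{\left(r \right)} + X} = \frac{1}{-1 - 29371} = \frac{1}{-29372} = - \frac{1}{29372}$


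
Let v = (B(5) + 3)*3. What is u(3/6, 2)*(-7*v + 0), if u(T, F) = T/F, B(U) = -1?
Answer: -21/2 ≈ -10.500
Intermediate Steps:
v = 6 (v = (-1 + 3)*3 = 2*3 = 6)
u(3/6, 2)*(-7*v + 0) = ((3/6)/2)*(-7*6 + 0) = ((3*(⅙))*(½))*(-42 + 0) = ((½)*(½))*(-42) = (¼)*(-42) = -21/2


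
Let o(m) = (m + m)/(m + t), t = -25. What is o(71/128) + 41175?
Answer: 128836433/3129 ≈ 41175.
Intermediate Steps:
o(m) = 2*m/(-25 + m) (o(m) = (m + m)/(m - 25) = (2*m)/(-25 + m) = 2*m/(-25 + m))
o(71/128) + 41175 = 2*(71/128)/(-25 + 71/128) + 41175 = 2*(71/128)/(-3129/128) + 41175 = 2*(71/128)*(-128/3129) + 41175 = -142/3129 + 41175 = 128836433/3129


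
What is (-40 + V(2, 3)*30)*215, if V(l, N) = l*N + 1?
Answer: 36550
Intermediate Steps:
V(l, N) = 1 + N*l (V(l, N) = N*l + 1 = 1 + N*l)
(-40 + V(2, 3)*30)*215 = (-40 + (1 + 3*2)*30)*215 = (-40 + (1 + 6)*30)*215 = (-40 + 7*30)*215 = (-40 + 210)*215 = 170*215 = 36550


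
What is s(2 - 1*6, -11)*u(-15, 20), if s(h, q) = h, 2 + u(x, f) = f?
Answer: -72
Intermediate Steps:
u(x, f) = -2 + f
s(2 - 1*6, -11)*u(-15, 20) = (2 - 1*6)*(-2 + 20) = (2 - 6)*18 = -4*18 = -72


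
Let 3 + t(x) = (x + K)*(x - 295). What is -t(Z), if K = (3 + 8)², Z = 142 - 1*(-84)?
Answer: 23946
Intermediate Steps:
Z = 226 (Z = 142 + 84 = 226)
K = 121 (K = 11² = 121)
t(x) = -3 + (-295 + x)*(121 + x) (t(x) = -3 + (x + 121)*(x - 295) = -3 + (121 + x)*(-295 + x) = -3 + (-295 + x)*(121 + x))
-t(Z) = -(-35698 + 226² - 174*226) = -(-35698 + 51076 - 39324) = -1*(-23946) = 23946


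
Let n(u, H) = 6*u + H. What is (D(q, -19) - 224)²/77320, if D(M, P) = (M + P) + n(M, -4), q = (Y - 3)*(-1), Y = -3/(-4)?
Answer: 171125/247424 ≈ 0.69163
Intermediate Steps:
n(u, H) = H + 6*u
Y = ¾ (Y = -3*(-¼) = ¾ ≈ 0.75000)
q = 9/4 (q = (¾ - 3)*(-1) = -9/4*(-1) = 9/4 ≈ 2.2500)
D(M, P) = -4 + P + 7*M (D(M, P) = (M + P) + (-4 + 6*M) = -4 + P + 7*M)
(D(q, -19) - 224)²/77320 = ((-4 - 19 + 7*(9/4)) - 224)²/77320 = ((-4 - 19 + 63/4) - 224)²*(1/77320) = (-29/4 - 224)²*(1/77320) = (-925/4)²*(1/77320) = (855625/16)*(1/77320) = 171125/247424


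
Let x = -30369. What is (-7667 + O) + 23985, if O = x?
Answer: -14051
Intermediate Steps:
O = -30369
(-7667 + O) + 23985 = (-7667 - 30369) + 23985 = -38036 + 23985 = -14051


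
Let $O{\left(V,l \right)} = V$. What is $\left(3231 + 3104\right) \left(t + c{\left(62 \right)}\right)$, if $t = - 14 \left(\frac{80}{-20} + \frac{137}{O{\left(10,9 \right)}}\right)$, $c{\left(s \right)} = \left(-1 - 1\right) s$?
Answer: $-1645833$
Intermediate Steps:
$c{\left(s \right)} = - 2 s$
$t = - \frac{679}{5}$ ($t = - 14 \left(\frac{80}{-20} + \frac{137}{10}\right) = - 14 \left(80 \left(- \frac{1}{20}\right) + 137 \cdot \frac{1}{10}\right) = - 14 \left(-4 + \frac{137}{10}\right) = \left(-14\right) \frac{97}{10} = - \frac{679}{5} \approx -135.8$)
$\left(3231 + 3104\right) \left(t + c{\left(62 \right)}\right) = \left(3231 + 3104\right) \left(- \frac{679}{5} - 124\right) = 6335 \left(- \frac{679}{5} - 124\right) = 6335 \left(- \frac{1299}{5}\right) = -1645833$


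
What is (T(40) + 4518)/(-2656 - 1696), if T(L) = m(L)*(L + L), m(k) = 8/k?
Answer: -2267/2176 ≈ -1.0418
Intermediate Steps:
T(L) = 16 (T(L) = (8/L)*(L + L) = (8/L)*(2*L) = 16)
(T(40) + 4518)/(-2656 - 1696) = (16 + 4518)/(-2656 - 1696) = 4534/(-4352) = 4534*(-1/4352) = -2267/2176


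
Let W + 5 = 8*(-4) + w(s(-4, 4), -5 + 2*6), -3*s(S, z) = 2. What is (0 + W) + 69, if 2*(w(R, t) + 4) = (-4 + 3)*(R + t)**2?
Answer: 143/18 ≈ 7.9444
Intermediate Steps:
s(S, z) = -2/3 (s(S, z) = -1/3*2 = -2/3)
w(R, t) = -4 - (R + t)**2/2 (w(R, t) = -4 + ((-4 + 3)*(R + t)**2)/2 = -4 + (-(R + t)**2)/2 = -4 - (R + t)**2/2)
W = -1099/18 (W = -5 + (8*(-4) + (-4 - (-2/3 + (-5 + 2*6))**2/2)) = -5 + (-32 + (-4 - (-2/3 + (-5 + 12))**2/2)) = -5 + (-32 + (-4 - (-2/3 + 7)**2/2)) = -5 + (-32 + (-4 - (19/3)**2/2)) = -5 + (-32 + (-4 - 1/2*361/9)) = -5 + (-32 + (-4 - 361/18)) = -5 + (-32 - 433/18) = -5 - 1009/18 = -1099/18 ≈ -61.056)
(0 + W) + 69 = (0 - 1099/18) + 69 = -1099/18 + 69 = 143/18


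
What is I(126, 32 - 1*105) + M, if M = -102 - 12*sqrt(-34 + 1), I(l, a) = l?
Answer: 24 - 12*I*sqrt(33) ≈ 24.0 - 68.935*I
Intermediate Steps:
M = -102 - 12*I*sqrt(33) ≈ -102.0 - 68.935*I
I(126, 32 - 1*105) + M = 126 + (-102 - 12*I*sqrt(33)) = 24 - 12*I*sqrt(33)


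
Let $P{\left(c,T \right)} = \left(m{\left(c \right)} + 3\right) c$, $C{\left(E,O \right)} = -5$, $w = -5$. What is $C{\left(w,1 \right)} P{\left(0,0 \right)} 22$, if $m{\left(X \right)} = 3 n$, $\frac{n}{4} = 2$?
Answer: $0$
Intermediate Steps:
$n = 8$ ($n = 4 \cdot 2 = 8$)
$m{\left(X \right)} = 24$ ($m{\left(X \right)} = 3 \cdot 8 = 24$)
$P{\left(c,T \right)} = 27 c$ ($P{\left(c,T \right)} = \left(24 + 3\right) c = 27 c$)
$C{\left(w,1 \right)} P{\left(0,0 \right)} 22 = - 5 \cdot 27 \cdot 0 \cdot 22 = \left(-5\right) 0 \cdot 22 = 0 \cdot 22 = 0$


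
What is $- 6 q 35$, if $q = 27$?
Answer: $-5670$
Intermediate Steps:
$- 6 q 35 = \left(-6\right) 27 \cdot 35 = \left(-162\right) 35 = -5670$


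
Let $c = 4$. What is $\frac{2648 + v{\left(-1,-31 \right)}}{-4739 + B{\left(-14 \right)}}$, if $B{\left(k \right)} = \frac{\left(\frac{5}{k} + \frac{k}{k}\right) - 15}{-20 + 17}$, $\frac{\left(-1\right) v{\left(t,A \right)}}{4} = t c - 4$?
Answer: $- \frac{37520}{66279} \approx -0.56609$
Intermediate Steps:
$v{\left(t,A \right)} = 16 - 16 t$ ($v{\left(t,A \right)} = - 4 \left(t 4 - 4\right) = - 4 \left(4 t - 4\right) = - 4 \left(-4 + 4 t\right) = 16 - 16 t$)
$B{\left(k \right)} = \frac{14}{3} - \frac{5}{3 k}$ ($B{\left(k \right)} = \frac{\left(\frac{5}{k} + 1\right) - 15}{-3} = \left(\left(1 + \frac{5}{k}\right) - 15\right) \left(- \frac{1}{3}\right) = \left(-14 + \frac{5}{k}\right) \left(- \frac{1}{3}\right) = \frac{14}{3} - \frac{5}{3 k}$)
$\frac{2648 + v{\left(-1,-31 \right)}}{-4739 + B{\left(-14 \right)}} = \frac{2648 + \left(16 - -16\right)}{-4739 + \frac{-5 + 14 \left(-14\right)}{3 \left(-14\right)}} = \frac{2648 + \left(16 + 16\right)}{-4739 + \frac{1}{3} \left(- \frac{1}{14}\right) \left(-5 - 196\right)} = \frac{2648 + 32}{-4739 + \frac{1}{3} \left(- \frac{1}{14}\right) \left(-201\right)} = \frac{2680}{-4739 + \frac{67}{14}} = \frac{2680}{- \frac{66279}{14}} = 2680 \left(- \frac{14}{66279}\right) = - \frac{37520}{66279}$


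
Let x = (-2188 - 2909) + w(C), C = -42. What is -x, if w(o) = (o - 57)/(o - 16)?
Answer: 295527/58 ≈ 5095.3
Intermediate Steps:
w(o) = (-57 + o)/(-16 + o)
x = -295527/58 (x = (-2188 - 2909) + (-57 - 42)/(-16 - 42) = -5097 - 99/(-58) = -5097 - 1/58*(-99) = -5097 + 99/58 = -295527/58 ≈ -5095.3)
-x = -1*(-295527/58) = 295527/58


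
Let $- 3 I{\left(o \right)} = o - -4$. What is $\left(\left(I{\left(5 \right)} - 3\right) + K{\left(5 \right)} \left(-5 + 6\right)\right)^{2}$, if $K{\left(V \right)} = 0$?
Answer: $36$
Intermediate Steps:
$I{\left(o \right)} = - \frac{4}{3} - \frac{o}{3}$ ($I{\left(o \right)} = - \frac{o - -4}{3} = - \frac{o + 4}{3} = - \frac{4 + o}{3} = - \frac{4}{3} - \frac{o}{3}$)
$\left(\left(I{\left(5 \right)} - 3\right) + K{\left(5 \right)} \left(-5 + 6\right)\right)^{2} = \left(\left(\left(- \frac{4}{3} - \frac{5}{3}\right) - 3\right) + 0 \left(-5 + 6\right)\right)^{2} = \left(\left(\left(- \frac{4}{3} - \frac{5}{3}\right) - 3\right) + 0 \cdot 1\right)^{2} = \left(\left(-3 - 3\right) + 0\right)^{2} = \left(-6 + 0\right)^{2} = \left(-6\right)^{2} = 36$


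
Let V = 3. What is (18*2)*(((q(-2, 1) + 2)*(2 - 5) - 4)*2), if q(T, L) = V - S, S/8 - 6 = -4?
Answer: 2088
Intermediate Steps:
S = 16 (S = 48 + 8*(-4) = 48 - 32 = 16)
q(T, L) = -13 (q(T, L) = 3 - 1*16 = 3 - 16 = -13)
(18*2)*(((q(-2, 1) + 2)*(2 - 5) - 4)*2) = (18*2)*(((-13 + 2)*(2 - 5) - 4)*2) = 36*((-11*(-3) - 4)*2) = 36*((33 - 4)*2) = 36*(29*2) = 36*58 = 2088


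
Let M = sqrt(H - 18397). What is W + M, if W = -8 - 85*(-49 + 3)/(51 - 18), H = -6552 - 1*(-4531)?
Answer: 3646/33 + I*sqrt(20418) ≈ 110.48 + 142.89*I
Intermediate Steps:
H = -2021 (H = -6552 + 4531 = -2021)
M = I*sqrt(20418) (M = sqrt(-2021 - 18397) = sqrt(-20418) = I*sqrt(20418) ≈ 142.89*I)
W = 3646/33 (W = -8 - (-3910)/33 = -8 - 85*(-46/33) = -8 + 3910/33 = 3646/33 ≈ 110.48)
W + M = 3646/33 + I*sqrt(20418)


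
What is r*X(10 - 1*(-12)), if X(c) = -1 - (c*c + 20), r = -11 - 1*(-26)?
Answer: -7575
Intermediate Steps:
r = 15 (r = -11 + 26 = 15)
X(c) = -21 - c² (X(c) = -1 - (c² + 20) = -1 - (20 + c²) = -1 + (-20 - c²) = -21 - c²)
r*X(10 - 1*(-12)) = 15*(-21 - (10 - 1*(-12))²) = 15*(-21 - (10 + 12)²) = 15*(-21 - 1*22²) = 15*(-21 - 1*484) = 15*(-21 - 484) = 15*(-505) = -7575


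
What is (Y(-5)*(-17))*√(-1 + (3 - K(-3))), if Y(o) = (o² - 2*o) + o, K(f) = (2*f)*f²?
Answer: -1020*√14 ≈ -3816.5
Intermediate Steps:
K(f) = 2*f³
Y(o) = o² - o
(Y(-5)*(-17))*√(-1 + (3 - K(-3))) = (-5*(-1 - 5)*(-17))*√(-1 + (3 - 2*(-3)³)) = (-5*(-6)*(-17))*√(-1 + (3 - 2*(-27))) = (30*(-17))*√(-1 + (3 - 1*(-54))) = -510*√(-1 + (3 + 54)) = -510*√(-1 + 57) = -1020*√14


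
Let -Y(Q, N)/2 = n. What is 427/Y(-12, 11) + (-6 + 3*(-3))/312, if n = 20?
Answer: -697/65 ≈ -10.723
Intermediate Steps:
Y(Q, N) = -40 (Y(Q, N) = -2*20 = -40)
427/Y(-12, 11) + (-6 + 3*(-3))/312 = 427/(-40) + (-6 + 3*(-3))/312 = 427*(-1/40) + (-6 - 9)*(1/312) = -427/40 - 15*1/312 = -427/40 - 5/104 = -697/65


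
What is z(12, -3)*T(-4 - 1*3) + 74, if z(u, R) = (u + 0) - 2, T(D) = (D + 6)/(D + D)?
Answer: 523/7 ≈ 74.714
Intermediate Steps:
T(D) = (6 + D)/(2*D) (T(D) = (6 + D)/((2*D)) = (6 + D)*(1/(2*D)) = (6 + D)/(2*D))
z(u, R) = -2 + u (z(u, R) = u - 2 = -2 + u)
z(12, -3)*T(-4 - 1*3) + 74 = (-2 + 12)*((6 + (-4 - 1*3))/(2*(-4 - 1*3))) + 74 = 10*((6 + (-4 - 3))/(2*(-4 - 3))) + 74 = 10*((1/2)*(6 - 7)/(-7)) + 74 = 10*((1/2)*(-1/7)*(-1)) + 74 = 10*(1/14) + 74 = 5/7 + 74 = 523/7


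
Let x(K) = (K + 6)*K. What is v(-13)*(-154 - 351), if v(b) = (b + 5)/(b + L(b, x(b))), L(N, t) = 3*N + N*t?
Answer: -808/247 ≈ -3.2713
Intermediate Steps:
x(K) = K*(6 + K) (x(K) = (6 + K)*K = K*(6 + K))
v(b) = (5 + b)/(b + b*(3 + b*(6 + b))) (v(b) = (b + 5)/(b + b*(3 + b*(6 + b))) = (5 + b)/(b + b*(3 + b*(6 + b))))
v(-13)*(-154 - 351) = ((5 - 13)/((-13)*(4 - 13*(6 - 13))))*(-154 - 351) = -1/13*(-8)/(4 - 13*(-7))*(-505) = -1/13*(-8)/(4 + 91)*(-505) = -1/13*(-8)/95*(-505) = -1/13*1/95*(-8)*(-505) = (8/1235)*(-505) = -808/247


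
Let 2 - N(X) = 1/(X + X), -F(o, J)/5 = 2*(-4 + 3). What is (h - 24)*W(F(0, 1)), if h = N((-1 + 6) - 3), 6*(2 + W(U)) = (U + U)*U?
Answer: -4183/6 ≈ -697.17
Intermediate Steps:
F(o, J) = 10 (F(o, J) = -10*(-4 + 3) = -10*(-1) = -5*(-2) = 10)
N(X) = 2 - 1/(2*X) (N(X) = 2 - 1/(X + X) = 2 - 1/(2*X))
W(U) = -2 + U²/3 (W(U) = -2 + ((U + U)*U)/6 = -2 + ((2*U)*U)/6 = -2 + (2*U²)/6 = -2 + U²/3)
h = 7/4 (h = 2 - 1/(2*((-1 + 6) - 3)) = 2 - 1/(2*(5 - 3)) = 2 - ½/2 = 2 - ½*½ = 2 - ¼ = 7/4 ≈ 1.7500)
(h - 24)*W(F(0, 1)) = (7/4 - 24)*(-2 + (⅓)*10²) = -89*(-2 + (⅓)*100)/4 = -89*(-2 + 100/3)/4 = -89/4*94/3 = -4183/6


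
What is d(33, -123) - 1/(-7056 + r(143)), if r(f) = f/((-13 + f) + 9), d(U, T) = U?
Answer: 32361292/980641 ≈ 33.000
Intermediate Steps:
r(f) = f/(-4 + f)
d(33, -123) - 1/(-7056 + r(143)) = 33 - 1/(-7056 + 143/(-4 + 143)) = 33 - 1/(-7056 + 143/139) = 33 - 1/(-980641/139) = 33 - 1*(-139/980641) = 33 + 139/980641 = 32361292/980641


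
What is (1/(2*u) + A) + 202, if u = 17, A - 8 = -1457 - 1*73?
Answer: -44879/34 ≈ -1320.0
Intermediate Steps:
A = -1522 (A = 8 + (-1457 - 1*73) = 8 + (-1457 - 73) = 8 - 1530 = -1522)
(1/(2*u) + A) + 202 = (1/(2*17) - 1522) + 202 = (1/34 - 1522) + 202 = -51747/34 + 202 = -44879/34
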